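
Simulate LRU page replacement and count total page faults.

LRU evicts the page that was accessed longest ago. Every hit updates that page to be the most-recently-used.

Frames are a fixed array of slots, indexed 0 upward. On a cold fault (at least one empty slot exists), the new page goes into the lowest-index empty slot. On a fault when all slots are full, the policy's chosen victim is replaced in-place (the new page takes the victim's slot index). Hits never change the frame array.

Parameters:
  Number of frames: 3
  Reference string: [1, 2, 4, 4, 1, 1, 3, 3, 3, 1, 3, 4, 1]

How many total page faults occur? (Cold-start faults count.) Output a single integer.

Answer: 4

Derivation:
Step 0: ref 1 → FAULT, frames=[1,-,-]
Step 1: ref 2 → FAULT, frames=[1,2,-]
Step 2: ref 4 → FAULT, frames=[1,2,4]
Step 3: ref 4 → HIT, frames=[1,2,4]
Step 4: ref 1 → HIT, frames=[1,2,4]
Step 5: ref 1 → HIT, frames=[1,2,4]
Step 6: ref 3 → FAULT (evict 2), frames=[1,3,4]
Step 7: ref 3 → HIT, frames=[1,3,4]
Step 8: ref 3 → HIT, frames=[1,3,4]
Step 9: ref 1 → HIT, frames=[1,3,4]
Step 10: ref 3 → HIT, frames=[1,3,4]
Step 11: ref 4 → HIT, frames=[1,3,4]
Step 12: ref 1 → HIT, frames=[1,3,4]
Total faults: 4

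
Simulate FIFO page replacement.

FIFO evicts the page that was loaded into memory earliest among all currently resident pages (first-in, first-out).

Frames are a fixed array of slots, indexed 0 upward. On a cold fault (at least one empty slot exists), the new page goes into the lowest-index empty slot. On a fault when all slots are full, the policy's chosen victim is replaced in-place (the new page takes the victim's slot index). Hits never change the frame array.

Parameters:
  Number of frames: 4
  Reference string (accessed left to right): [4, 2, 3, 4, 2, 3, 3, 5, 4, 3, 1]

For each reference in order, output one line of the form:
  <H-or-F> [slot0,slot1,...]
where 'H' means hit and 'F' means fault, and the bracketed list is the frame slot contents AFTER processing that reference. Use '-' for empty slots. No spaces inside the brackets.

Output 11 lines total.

F [4,-,-,-]
F [4,2,-,-]
F [4,2,3,-]
H [4,2,3,-]
H [4,2,3,-]
H [4,2,3,-]
H [4,2,3,-]
F [4,2,3,5]
H [4,2,3,5]
H [4,2,3,5]
F [1,2,3,5]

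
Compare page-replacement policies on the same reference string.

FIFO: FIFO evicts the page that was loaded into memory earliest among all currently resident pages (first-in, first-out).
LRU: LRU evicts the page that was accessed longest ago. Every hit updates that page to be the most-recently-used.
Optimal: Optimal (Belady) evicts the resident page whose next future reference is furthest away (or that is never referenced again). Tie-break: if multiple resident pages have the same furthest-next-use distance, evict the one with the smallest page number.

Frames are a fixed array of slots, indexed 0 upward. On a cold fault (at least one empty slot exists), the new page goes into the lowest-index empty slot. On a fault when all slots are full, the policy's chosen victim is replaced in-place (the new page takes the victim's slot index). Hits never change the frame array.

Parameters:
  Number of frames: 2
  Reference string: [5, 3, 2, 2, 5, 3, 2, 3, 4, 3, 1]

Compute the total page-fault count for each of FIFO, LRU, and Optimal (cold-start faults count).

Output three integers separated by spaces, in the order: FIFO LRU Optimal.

Answer: 9 8 6

Derivation:
--- FIFO ---
  step 0: ref 5 -> FAULT, frames=[5,-] (faults so far: 1)
  step 1: ref 3 -> FAULT, frames=[5,3] (faults so far: 2)
  step 2: ref 2 -> FAULT, evict 5, frames=[2,3] (faults so far: 3)
  step 3: ref 2 -> HIT, frames=[2,3] (faults so far: 3)
  step 4: ref 5 -> FAULT, evict 3, frames=[2,5] (faults so far: 4)
  step 5: ref 3 -> FAULT, evict 2, frames=[3,5] (faults so far: 5)
  step 6: ref 2 -> FAULT, evict 5, frames=[3,2] (faults so far: 6)
  step 7: ref 3 -> HIT, frames=[3,2] (faults so far: 6)
  step 8: ref 4 -> FAULT, evict 3, frames=[4,2] (faults so far: 7)
  step 9: ref 3 -> FAULT, evict 2, frames=[4,3] (faults so far: 8)
  step 10: ref 1 -> FAULT, evict 4, frames=[1,3] (faults so far: 9)
  FIFO total faults: 9
--- LRU ---
  step 0: ref 5 -> FAULT, frames=[5,-] (faults so far: 1)
  step 1: ref 3 -> FAULT, frames=[5,3] (faults so far: 2)
  step 2: ref 2 -> FAULT, evict 5, frames=[2,3] (faults so far: 3)
  step 3: ref 2 -> HIT, frames=[2,3] (faults so far: 3)
  step 4: ref 5 -> FAULT, evict 3, frames=[2,5] (faults so far: 4)
  step 5: ref 3 -> FAULT, evict 2, frames=[3,5] (faults so far: 5)
  step 6: ref 2 -> FAULT, evict 5, frames=[3,2] (faults so far: 6)
  step 7: ref 3 -> HIT, frames=[3,2] (faults so far: 6)
  step 8: ref 4 -> FAULT, evict 2, frames=[3,4] (faults so far: 7)
  step 9: ref 3 -> HIT, frames=[3,4] (faults so far: 7)
  step 10: ref 1 -> FAULT, evict 4, frames=[3,1] (faults so far: 8)
  LRU total faults: 8
--- Optimal ---
  step 0: ref 5 -> FAULT, frames=[5,-] (faults so far: 1)
  step 1: ref 3 -> FAULT, frames=[5,3] (faults so far: 2)
  step 2: ref 2 -> FAULT, evict 3, frames=[5,2] (faults so far: 3)
  step 3: ref 2 -> HIT, frames=[5,2] (faults so far: 3)
  step 4: ref 5 -> HIT, frames=[5,2] (faults so far: 3)
  step 5: ref 3 -> FAULT, evict 5, frames=[3,2] (faults so far: 4)
  step 6: ref 2 -> HIT, frames=[3,2] (faults so far: 4)
  step 7: ref 3 -> HIT, frames=[3,2] (faults so far: 4)
  step 8: ref 4 -> FAULT, evict 2, frames=[3,4] (faults so far: 5)
  step 9: ref 3 -> HIT, frames=[3,4] (faults so far: 5)
  step 10: ref 1 -> FAULT, evict 3, frames=[1,4] (faults so far: 6)
  Optimal total faults: 6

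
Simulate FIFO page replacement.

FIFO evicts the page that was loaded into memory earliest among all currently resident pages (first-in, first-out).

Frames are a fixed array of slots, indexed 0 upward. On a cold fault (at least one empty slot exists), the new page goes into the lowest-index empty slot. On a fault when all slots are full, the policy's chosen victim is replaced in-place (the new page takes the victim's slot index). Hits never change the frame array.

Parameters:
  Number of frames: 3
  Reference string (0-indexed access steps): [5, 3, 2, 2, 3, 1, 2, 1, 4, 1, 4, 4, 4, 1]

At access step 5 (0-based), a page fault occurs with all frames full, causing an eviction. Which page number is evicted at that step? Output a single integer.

Answer: 5

Derivation:
Step 0: ref 5 -> FAULT, frames=[5,-,-]
Step 1: ref 3 -> FAULT, frames=[5,3,-]
Step 2: ref 2 -> FAULT, frames=[5,3,2]
Step 3: ref 2 -> HIT, frames=[5,3,2]
Step 4: ref 3 -> HIT, frames=[5,3,2]
Step 5: ref 1 -> FAULT, evict 5, frames=[1,3,2]
At step 5: evicted page 5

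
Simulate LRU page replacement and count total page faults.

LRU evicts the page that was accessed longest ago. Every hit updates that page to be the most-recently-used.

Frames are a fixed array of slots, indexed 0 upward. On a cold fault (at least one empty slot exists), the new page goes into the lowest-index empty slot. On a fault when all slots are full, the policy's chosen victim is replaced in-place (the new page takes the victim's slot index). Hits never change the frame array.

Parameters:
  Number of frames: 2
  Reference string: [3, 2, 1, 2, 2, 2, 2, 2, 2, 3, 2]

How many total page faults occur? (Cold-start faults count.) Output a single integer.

Answer: 4

Derivation:
Step 0: ref 3 → FAULT, frames=[3,-]
Step 1: ref 2 → FAULT, frames=[3,2]
Step 2: ref 1 → FAULT (evict 3), frames=[1,2]
Step 3: ref 2 → HIT, frames=[1,2]
Step 4: ref 2 → HIT, frames=[1,2]
Step 5: ref 2 → HIT, frames=[1,2]
Step 6: ref 2 → HIT, frames=[1,2]
Step 7: ref 2 → HIT, frames=[1,2]
Step 8: ref 2 → HIT, frames=[1,2]
Step 9: ref 3 → FAULT (evict 1), frames=[3,2]
Step 10: ref 2 → HIT, frames=[3,2]
Total faults: 4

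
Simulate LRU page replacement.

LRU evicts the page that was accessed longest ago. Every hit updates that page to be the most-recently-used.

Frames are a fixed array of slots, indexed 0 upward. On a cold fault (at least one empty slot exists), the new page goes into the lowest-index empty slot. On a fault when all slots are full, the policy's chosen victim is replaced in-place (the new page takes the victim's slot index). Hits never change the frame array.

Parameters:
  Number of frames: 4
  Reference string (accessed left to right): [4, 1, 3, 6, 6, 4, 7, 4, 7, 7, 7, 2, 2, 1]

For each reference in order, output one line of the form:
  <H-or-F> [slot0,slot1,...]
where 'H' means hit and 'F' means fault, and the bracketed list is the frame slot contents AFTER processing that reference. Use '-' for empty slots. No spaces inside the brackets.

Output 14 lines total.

F [4,-,-,-]
F [4,1,-,-]
F [4,1,3,-]
F [4,1,3,6]
H [4,1,3,6]
H [4,1,3,6]
F [4,7,3,6]
H [4,7,3,6]
H [4,7,3,6]
H [4,7,3,6]
H [4,7,3,6]
F [4,7,2,6]
H [4,7,2,6]
F [4,7,2,1]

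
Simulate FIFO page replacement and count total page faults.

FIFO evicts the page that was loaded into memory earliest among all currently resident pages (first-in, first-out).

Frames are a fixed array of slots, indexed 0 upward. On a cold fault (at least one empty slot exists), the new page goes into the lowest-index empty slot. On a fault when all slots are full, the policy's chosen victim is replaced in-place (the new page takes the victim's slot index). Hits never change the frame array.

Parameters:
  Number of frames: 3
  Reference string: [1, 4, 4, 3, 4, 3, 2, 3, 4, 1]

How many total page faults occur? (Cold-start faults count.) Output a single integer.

Step 0: ref 1 → FAULT, frames=[1,-,-]
Step 1: ref 4 → FAULT, frames=[1,4,-]
Step 2: ref 4 → HIT, frames=[1,4,-]
Step 3: ref 3 → FAULT, frames=[1,4,3]
Step 4: ref 4 → HIT, frames=[1,4,3]
Step 5: ref 3 → HIT, frames=[1,4,3]
Step 6: ref 2 → FAULT (evict 1), frames=[2,4,3]
Step 7: ref 3 → HIT, frames=[2,4,3]
Step 8: ref 4 → HIT, frames=[2,4,3]
Step 9: ref 1 → FAULT (evict 4), frames=[2,1,3]
Total faults: 5

Answer: 5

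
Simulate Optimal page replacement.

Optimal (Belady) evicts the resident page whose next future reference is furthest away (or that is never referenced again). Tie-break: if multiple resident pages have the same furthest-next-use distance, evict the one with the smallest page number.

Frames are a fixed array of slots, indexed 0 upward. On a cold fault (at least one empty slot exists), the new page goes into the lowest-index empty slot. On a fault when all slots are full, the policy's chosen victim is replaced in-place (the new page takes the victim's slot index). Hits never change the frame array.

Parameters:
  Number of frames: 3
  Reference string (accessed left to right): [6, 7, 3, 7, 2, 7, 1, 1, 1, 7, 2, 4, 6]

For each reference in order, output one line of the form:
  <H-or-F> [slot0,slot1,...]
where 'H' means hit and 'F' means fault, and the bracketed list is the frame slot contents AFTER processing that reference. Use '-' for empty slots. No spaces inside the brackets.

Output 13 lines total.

F [6,-,-]
F [6,7,-]
F [6,7,3]
H [6,7,3]
F [6,7,2]
H [6,7,2]
F [1,7,2]
H [1,7,2]
H [1,7,2]
H [1,7,2]
H [1,7,2]
F [4,7,2]
F [4,7,6]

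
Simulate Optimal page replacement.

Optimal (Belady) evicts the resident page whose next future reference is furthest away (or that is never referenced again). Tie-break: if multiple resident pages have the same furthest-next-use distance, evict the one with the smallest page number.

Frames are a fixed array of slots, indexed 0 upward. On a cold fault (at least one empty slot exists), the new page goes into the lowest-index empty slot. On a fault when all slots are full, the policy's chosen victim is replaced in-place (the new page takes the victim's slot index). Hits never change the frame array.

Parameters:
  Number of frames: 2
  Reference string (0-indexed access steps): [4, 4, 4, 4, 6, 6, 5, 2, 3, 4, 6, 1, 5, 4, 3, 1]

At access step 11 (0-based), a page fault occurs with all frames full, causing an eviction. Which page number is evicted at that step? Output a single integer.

Answer: 6

Derivation:
Step 0: ref 4 -> FAULT, frames=[4,-]
Step 1: ref 4 -> HIT, frames=[4,-]
Step 2: ref 4 -> HIT, frames=[4,-]
Step 3: ref 4 -> HIT, frames=[4,-]
Step 4: ref 6 -> FAULT, frames=[4,6]
Step 5: ref 6 -> HIT, frames=[4,6]
Step 6: ref 5 -> FAULT, evict 6, frames=[4,5]
Step 7: ref 2 -> FAULT, evict 5, frames=[4,2]
Step 8: ref 3 -> FAULT, evict 2, frames=[4,3]
Step 9: ref 4 -> HIT, frames=[4,3]
Step 10: ref 6 -> FAULT, evict 3, frames=[4,6]
Step 11: ref 1 -> FAULT, evict 6, frames=[4,1]
At step 11: evicted page 6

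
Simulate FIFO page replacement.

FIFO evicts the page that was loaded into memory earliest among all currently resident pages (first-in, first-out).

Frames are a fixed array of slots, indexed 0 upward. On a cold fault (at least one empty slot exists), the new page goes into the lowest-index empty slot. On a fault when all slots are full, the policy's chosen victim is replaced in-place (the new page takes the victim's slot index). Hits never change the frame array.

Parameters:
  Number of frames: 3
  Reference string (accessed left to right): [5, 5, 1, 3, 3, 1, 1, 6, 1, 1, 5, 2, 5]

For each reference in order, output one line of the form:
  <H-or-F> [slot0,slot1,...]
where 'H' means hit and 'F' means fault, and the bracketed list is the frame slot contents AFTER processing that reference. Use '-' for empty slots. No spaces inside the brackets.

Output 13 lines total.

F [5,-,-]
H [5,-,-]
F [5,1,-]
F [5,1,3]
H [5,1,3]
H [5,1,3]
H [5,1,3]
F [6,1,3]
H [6,1,3]
H [6,1,3]
F [6,5,3]
F [6,5,2]
H [6,5,2]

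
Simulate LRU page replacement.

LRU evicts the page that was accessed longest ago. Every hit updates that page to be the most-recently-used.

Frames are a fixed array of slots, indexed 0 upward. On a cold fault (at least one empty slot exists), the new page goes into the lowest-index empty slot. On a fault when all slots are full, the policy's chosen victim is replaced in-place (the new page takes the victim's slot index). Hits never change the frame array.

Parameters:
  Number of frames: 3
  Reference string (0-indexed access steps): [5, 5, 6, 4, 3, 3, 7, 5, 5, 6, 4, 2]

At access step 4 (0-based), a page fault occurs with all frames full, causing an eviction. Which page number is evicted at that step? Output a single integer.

Answer: 5

Derivation:
Step 0: ref 5 -> FAULT, frames=[5,-,-]
Step 1: ref 5 -> HIT, frames=[5,-,-]
Step 2: ref 6 -> FAULT, frames=[5,6,-]
Step 3: ref 4 -> FAULT, frames=[5,6,4]
Step 4: ref 3 -> FAULT, evict 5, frames=[3,6,4]
At step 4: evicted page 5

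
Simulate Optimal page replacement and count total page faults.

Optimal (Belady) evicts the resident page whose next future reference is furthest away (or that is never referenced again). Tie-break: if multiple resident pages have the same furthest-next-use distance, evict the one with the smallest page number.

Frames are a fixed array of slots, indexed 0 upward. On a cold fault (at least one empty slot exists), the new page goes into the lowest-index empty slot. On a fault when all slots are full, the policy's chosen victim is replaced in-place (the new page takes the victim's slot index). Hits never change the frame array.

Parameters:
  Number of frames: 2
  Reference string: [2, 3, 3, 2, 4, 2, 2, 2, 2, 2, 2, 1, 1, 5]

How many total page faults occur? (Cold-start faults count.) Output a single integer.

Answer: 5

Derivation:
Step 0: ref 2 → FAULT, frames=[2,-]
Step 1: ref 3 → FAULT, frames=[2,3]
Step 2: ref 3 → HIT, frames=[2,3]
Step 3: ref 2 → HIT, frames=[2,3]
Step 4: ref 4 → FAULT (evict 3), frames=[2,4]
Step 5: ref 2 → HIT, frames=[2,4]
Step 6: ref 2 → HIT, frames=[2,4]
Step 7: ref 2 → HIT, frames=[2,4]
Step 8: ref 2 → HIT, frames=[2,4]
Step 9: ref 2 → HIT, frames=[2,4]
Step 10: ref 2 → HIT, frames=[2,4]
Step 11: ref 1 → FAULT (evict 2), frames=[1,4]
Step 12: ref 1 → HIT, frames=[1,4]
Step 13: ref 5 → FAULT (evict 1), frames=[5,4]
Total faults: 5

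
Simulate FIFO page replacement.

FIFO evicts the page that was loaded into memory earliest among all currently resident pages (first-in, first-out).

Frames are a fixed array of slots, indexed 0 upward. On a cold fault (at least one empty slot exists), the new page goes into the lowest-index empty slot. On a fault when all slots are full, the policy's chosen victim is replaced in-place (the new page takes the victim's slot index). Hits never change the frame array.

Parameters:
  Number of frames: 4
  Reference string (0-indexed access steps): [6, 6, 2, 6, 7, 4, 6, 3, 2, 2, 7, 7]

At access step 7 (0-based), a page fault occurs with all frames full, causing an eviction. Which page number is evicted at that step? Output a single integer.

Step 0: ref 6 -> FAULT, frames=[6,-,-,-]
Step 1: ref 6 -> HIT, frames=[6,-,-,-]
Step 2: ref 2 -> FAULT, frames=[6,2,-,-]
Step 3: ref 6 -> HIT, frames=[6,2,-,-]
Step 4: ref 7 -> FAULT, frames=[6,2,7,-]
Step 5: ref 4 -> FAULT, frames=[6,2,7,4]
Step 6: ref 6 -> HIT, frames=[6,2,7,4]
Step 7: ref 3 -> FAULT, evict 6, frames=[3,2,7,4]
At step 7: evicted page 6

Answer: 6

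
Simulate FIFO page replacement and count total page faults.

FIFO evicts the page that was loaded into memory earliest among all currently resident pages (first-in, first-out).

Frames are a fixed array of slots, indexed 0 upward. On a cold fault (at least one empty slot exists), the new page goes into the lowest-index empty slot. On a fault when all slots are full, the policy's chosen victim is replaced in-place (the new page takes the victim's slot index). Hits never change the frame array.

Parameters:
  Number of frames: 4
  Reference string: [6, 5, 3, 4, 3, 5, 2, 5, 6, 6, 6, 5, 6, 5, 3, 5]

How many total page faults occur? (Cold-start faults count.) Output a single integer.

Step 0: ref 6 → FAULT, frames=[6,-,-,-]
Step 1: ref 5 → FAULT, frames=[6,5,-,-]
Step 2: ref 3 → FAULT, frames=[6,5,3,-]
Step 3: ref 4 → FAULT, frames=[6,5,3,4]
Step 4: ref 3 → HIT, frames=[6,5,3,4]
Step 5: ref 5 → HIT, frames=[6,5,3,4]
Step 6: ref 2 → FAULT (evict 6), frames=[2,5,3,4]
Step 7: ref 5 → HIT, frames=[2,5,3,4]
Step 8: ref 6 → FAULT (evict 5), frames=[2,6,3,4]
Step 9: ref 6 → HIT, frames=[2,6,3,4]
Step 10: ref 6 → HIT, frames=[2,6,3,4]
Step 11: ref 5 → FAULT (evict 3), frames=[2,6,5,4]
Step 12: ref 6 → HIT, frames=[2,6,5,4]
Step 13: ref 5 → HIT, frames=[2,6,5,4]
Step 14: ref 3 → FAULT (evict 4), frames=[2,6,5,3]
Step 15: ref 5 → HIT, frames=[2,6,5,3]
Total faults: 8

Answer: 8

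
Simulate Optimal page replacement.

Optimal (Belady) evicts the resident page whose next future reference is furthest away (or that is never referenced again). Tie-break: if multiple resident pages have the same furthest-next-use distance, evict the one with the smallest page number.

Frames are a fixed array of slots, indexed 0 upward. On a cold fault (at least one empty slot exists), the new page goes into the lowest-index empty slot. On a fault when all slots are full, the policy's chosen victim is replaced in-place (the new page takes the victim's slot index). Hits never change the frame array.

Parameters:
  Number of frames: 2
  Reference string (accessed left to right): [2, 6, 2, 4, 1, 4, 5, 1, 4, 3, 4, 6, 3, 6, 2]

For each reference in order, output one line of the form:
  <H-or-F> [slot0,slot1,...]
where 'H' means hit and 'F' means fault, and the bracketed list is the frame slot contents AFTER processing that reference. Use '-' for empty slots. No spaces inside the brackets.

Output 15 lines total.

F [2,-]
F [2,6]
H [2,6]
F [4,6]
F [4,1]
H [4,1]
F [5,1]
H [5,1]
F [5,4]
F [3,4]
H [3,4]
F [3,6]
H [3,6]
H [3,6]
F [2,6]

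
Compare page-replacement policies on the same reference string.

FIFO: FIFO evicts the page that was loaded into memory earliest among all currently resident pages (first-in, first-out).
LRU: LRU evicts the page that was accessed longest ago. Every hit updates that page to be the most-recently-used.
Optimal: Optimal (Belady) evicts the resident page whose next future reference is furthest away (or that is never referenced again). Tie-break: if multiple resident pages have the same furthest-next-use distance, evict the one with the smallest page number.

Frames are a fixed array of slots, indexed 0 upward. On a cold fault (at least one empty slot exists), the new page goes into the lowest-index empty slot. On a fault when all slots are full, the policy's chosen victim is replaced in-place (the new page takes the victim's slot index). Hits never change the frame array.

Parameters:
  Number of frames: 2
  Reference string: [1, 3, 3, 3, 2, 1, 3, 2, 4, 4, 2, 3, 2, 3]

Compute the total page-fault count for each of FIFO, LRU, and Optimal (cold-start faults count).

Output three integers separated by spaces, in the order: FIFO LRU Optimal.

--- FIFO ---
  step 0: ref 1 -> FAULT, frames=[1,-] (faults so far: 1)
  step 1: ref 3 -> FAULT, frames=[1,3] (faults so far: 2)
  step 2: ref 3 -> HIT, frames=[1,3] (faults so far: 2)
  step 3: ref 3 -> HIT, frames=[1,3] (faults so far: 2)
  step 4: ref 2 -> FAULT, evict 1, frames=[2,3] (faults so far: 3)
  step 5: ref 1 -> FAULT, evict 3, frames=[2,1] (faults so far: 4)
  step 6: ref 3 -> FAULT, evict 2, frames=[3,1] (faults so far: 5)
  step 7: ref 2 -> FAULT, evict 1, frames=[3,2] (faults so far: 6)
  step 8: ref 4 -> FAULT, evict 3, frames=[4,2] (faults so far: 7)
  step 9: ref 4 -> HIT, frames=[4,2] (faults so far: 7)
  step 10: ref 2 -> HIT, frames=[4,2] (faults so far: 7)
  step 11: ref 3 -> FAULT, evict 2, frames=[4,3] (faults so far: 8)
  step 12: ref 2 -> FAULT, evict 4, frames=[2,3] (faults so far: 9)
  step 13: ref 3 -> HIT, frames=[2,3] (faults so far: 9)
  FIFO total faults: 9
--- LRU ---
  step 0: ref 1 -> FAULT, frames=[1,-] (faults so far: 1)
  step 1: ref 3 -> FAULT, frames=[1,3] (faults so far: 2)
  step 2: ref 3 -> HIT, frames=[1,3] (faults so far: 2)
  step 3: ref 3 -> HIT, frames=[1,3] (faults so far: 2)
  step 4: ref 2 -> FAULT, evict 1, frames=[2,3] (faults so far: 3)
  step 5: ref 1 -> FAULT, evict 3, frames=[2,1] (faults so far: 4)
  step 6: ref 3 -> FAULT, evict 2, frames=[3,1] (faults so far: 5)
  step 7: ref 2 -> FAULT, evict 1, frames=[3,2] (faults so far: 6)
  step 8: ref 4 -> FAULT, evict 3, frames=[4,2] (faults so far: 7)
  step 9: ref 4 -> HIT, frames=[4,2] (faults so far: 7)
  step 10: ref 2 -> HIT, frames=[4,2] (faults so far: 7)
  step 11: ref 3 -> FAULT, evict 4, frames=[3,2] (faults so far: 8)
  step 12: ref 2 -> HIT, frames=[3,2] (faults so far: 8)
  step 13: ref 3 -> HIT, frames=[3,2] (faults so far: 8)
  LRU total faults: 8
--- Optimal ---
  step 0: ref 1 -> FAULT, frames=[1,-] (faults so far: 1)
  step 1: ref 3 -> FAULT, frames=[1,3] (faults so far: 2)
  step 2: ref 3 -> HIT, frames=[1,3] (faults so far: 2)
  step 3: ref 3 -> HIT, frames=[1,3] (faults so far: 2)
  step 4: ref 2 -> FAULT, evict 3, frames=[1,2] (faults so far: 3)
  step 5: ref 1 -> HIT, frames=[1,2] (faults so far: 3)
  step 6: ref 3 -> FAULT, evict 1, frames=[3,2] (faults so far: 4)
  step 7: ref 2 -> HIT, frames=[3,2] (faults so far: 4)
  step 8: ref 4 -> FAULT, evict 3, frames=[4,2] (faults so far: 5)
  step 9: ref 4 -> HIT, frames=[4,2] (faults so far: 5)
  step 10: ref 2 -> HIT, frames=[4,2] (faults so far: 5)
  step 11: ref 3 -> FAULT, evict 4, frames=[3,2] (faults so far: 6)
  step 12: ref 2 -> HIT, frames=[3,2] (faults so far: 6)
  step 13: ref 3 -> HIT, frames=[3,2] (faults so far: 6)
  Optimal total faults: 6

Answer: 9 8 6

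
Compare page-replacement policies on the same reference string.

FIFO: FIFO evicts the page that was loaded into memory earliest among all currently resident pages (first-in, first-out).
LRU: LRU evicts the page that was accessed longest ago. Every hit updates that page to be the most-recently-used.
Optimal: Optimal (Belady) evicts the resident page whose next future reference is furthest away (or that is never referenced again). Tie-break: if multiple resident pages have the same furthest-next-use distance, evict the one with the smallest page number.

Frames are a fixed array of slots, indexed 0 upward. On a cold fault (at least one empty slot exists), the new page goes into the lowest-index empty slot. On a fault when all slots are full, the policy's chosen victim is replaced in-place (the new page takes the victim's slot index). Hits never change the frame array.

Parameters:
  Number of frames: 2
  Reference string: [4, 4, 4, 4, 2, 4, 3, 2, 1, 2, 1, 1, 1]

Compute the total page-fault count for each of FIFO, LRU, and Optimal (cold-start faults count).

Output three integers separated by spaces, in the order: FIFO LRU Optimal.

Answer: 5 5 4

Derivation:
--- FIFO ---
  step 0: ref 4 -> FAULT, frames=[4,-] (faults so far: 1)
  step 1: ref 4 -> HIT, frames=[4,-] (faults so far: 1)
  step 2: ref 4 -> HIT, frames=[4,-] (faults so far: 1)
  step 3: ref 4 -> HIT, frames=[4,-] (faults so far: 1)
  step 4: ref 2 -> FAULT, frames=[4,2] (faults so far: 2)
  step 5: ref 4 -> HIT, frames=[4,2] (faults so far: 2)
  step 6: ref 3 -> FAULT, evict 4, frames=[3,2] (faults so far: 3)
  step 7: ref 2 -> HIT, frames=[3,2] (faults so far: 3)
  step 8: ref 1 -> FAULT, evict 2, frames=[3,1] (faults so far: 4)
  step 9: ref 2 -> FAULT, evict 3, frames=[2,1] (faults so far: 5)
  step 10: ref 1 -> HIT, frames=[2,1] (faults so far: 5)
  step 11: ref 1 -> HIT, frames=[2,1] (faults so far: 5)
  step 12: ref 1 -> HIT, frames=[2,1] (faults so far: 5)
  FIFO total faults: 5
--- LRU ---
  step 0: ref 4 -> FAULT, frames=[4,-] (faults so far: 1)
  step 1: ref 4 -> HIT, frames=[4,-] (faults so far: 1)
  step 2: ref 4 -> HIT, frames=[4,-] (faults so far: 1)
  step 3: ref 4 -> HIT, frames=[4,-] (faults so far: 1)
  step 4: ref 2 -> FAULT, frames=[4,2] (faults so far: 2)
  step 5: ref 4 -> HIT, frames=[4,2] (faults so far: 2)
  step 6: ref 3 -> FAULT, evict 2, frames=[4,3] (faults so far: 3)
  step 7: ref 2 -> FAULT, evict 4, frames=[2,3] (faults so far: 4)
  step 8: ref 1 -> FAULT, evict 3, frames=[2,1] (faults so far: 5)
  step 9: ref 2 -> HIT, frames=[2,1] (faults so far: 5)
  step 10: ref 1 -> HIT, frames=[2,1] (faults so far: 5)
  step 11: ref 1 -> HIT, frames=[2,1] (faults so far: 5)
  step 12: ref 1 -> HIT, frames=[2,1] (faults so far: 5)
  LRU total faults: 5
--- Optimal ---
  step 0: ref 4 -> FAULT, frames=[4,-] (faults so far: 1)
  step 1: ref 4 -> HIT, frames=[4,-] (faults so far: 1)
  step 2: ref 4 -> HIT, frames=[4,-] (faults so far: 1)
  step 3: ref 4 -> HIT, frames=[4,-] (faults so far: 1)
  step 4: ref 2 -> FAULT, frames=[4,2] (faults so far: 2)
  step 5: ref 4 -> HIT, frames=[4,2] (faults so far: 2)
  step 6: ref 3 -> FAULT, evict 4, frames=[3,2] (faults so far: 3)
  step 7: ref 2 -> HIT, frames=[3,2] (faults so far: 3)
  step 8: ref 1 -> FAULT, evict 3, frames=[1,2] (faults so far: 4)
  step 9: ref 2 -> HIT, frames=[1,2] (faults so far: 4)
  step 10: ref 1 -> HIT, frames=[1,2] (faults so far: 4)
  step 11: ref 1 -> HIT, frames=[1,2] (faults so far: 4)
  step 12: ref 1 -> HIT, frames=[1,2] (faults so far: 4)
  Optimal total faults: 4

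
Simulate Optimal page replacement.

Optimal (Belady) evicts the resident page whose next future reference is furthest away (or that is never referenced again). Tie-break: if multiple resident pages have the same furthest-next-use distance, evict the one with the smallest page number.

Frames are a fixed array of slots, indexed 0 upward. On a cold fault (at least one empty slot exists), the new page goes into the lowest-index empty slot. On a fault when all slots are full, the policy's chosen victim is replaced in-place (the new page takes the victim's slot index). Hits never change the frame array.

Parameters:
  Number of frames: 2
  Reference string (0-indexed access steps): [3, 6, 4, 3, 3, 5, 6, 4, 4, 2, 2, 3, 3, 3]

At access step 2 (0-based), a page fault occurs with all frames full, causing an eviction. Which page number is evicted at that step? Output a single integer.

Step 0: ref 3 -> FAULT, frames=[3,-]
Step 1: ref 6 -> FAULT, frames=[3,6]
Step 2: ref 4 -> FAULT, evict 6, frames=[3,4]
At step 2: evicted page 6

Answer: 6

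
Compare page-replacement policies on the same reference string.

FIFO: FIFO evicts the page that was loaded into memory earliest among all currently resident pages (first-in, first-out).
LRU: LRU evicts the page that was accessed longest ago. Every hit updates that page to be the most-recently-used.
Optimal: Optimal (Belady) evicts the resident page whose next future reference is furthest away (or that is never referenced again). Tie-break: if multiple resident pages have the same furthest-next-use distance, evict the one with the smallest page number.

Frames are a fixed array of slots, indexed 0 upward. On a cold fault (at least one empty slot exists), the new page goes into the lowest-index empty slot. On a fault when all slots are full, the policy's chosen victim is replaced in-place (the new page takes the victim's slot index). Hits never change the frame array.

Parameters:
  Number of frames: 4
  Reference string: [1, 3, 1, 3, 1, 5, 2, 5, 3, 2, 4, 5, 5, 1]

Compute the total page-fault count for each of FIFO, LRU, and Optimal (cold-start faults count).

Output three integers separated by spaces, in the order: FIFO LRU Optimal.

--- FIFO ---
  step 0: ref 1 -> FAULT, frames=[1,-,-,-] (faults so far: 1)
  step 1: ref 3 -> FAULT, frames=[1,3,-,-] (faults so far: 2)
  step 2: ref 1 -> HIT, frames=[1,3,-,-] (faults so far: 2)
  step 3: ref 3 -> HIT, frames=[1,3,-,-] (faults so far: 2)
  step 4: ref 1 -> HIT, frames=[1,3,-,-] (faults so far: 2)
  step 5: ref 5 -> FAULT, frames=[1,3,5,-] (faults so far: 3)
  step 6: ref 2 -> FAULT, frames=[1,3,5,2] (faults so far: 4)
  step 7: ref 5 -> HIT, frames=[1,3,5,2] (faults so far: 4)
  step 8: ref 3 -> HIT, frames=[1,3,5,2] (faults so far: 4)
  step 9: ref 2 -> HIT, frames=[1,3,5,2] (faults so far: 4)
  step 10: ref 4 -> FAULT, evict 1, frames=[4,3,5,2] (faults so far: 5)
  step 11: ref 5 -> HIT, frames=[4,3,5,2] (faults so far: 5)
  step 12: ref 5 -> HIT, frames=[4,3,5,2] (faults so far: 5)
  step 13: ref 1 -> FAULT, evict 3, frames=[4,1,5,2] (faults so far: 6)
  FIFO total faults: 6
--- LRU ---
  step 0: ref 1 -> FAULT, frames=[1,-,-,-] (faults so far: 1)
  step 1: ref 3 -> FAULT, frames=[1,3,-,-] (faults so far: 2)
  step 2: ref 1 -> HIT, frames=[1,3,-,-] (faults so far: 2)
  step 3: ref 3 -> HIT, frames=[1,3,-,-] (faults so far: 2)
  step 4: ref 1 -> HIT, frames=[1,3,-,-] (faults so far: 2)
  step 5: ref 5 -> FAULT, frames=[1,3,5,-] (faults so far: 3)
  step 6: ref 2 -> FAULT, frames=[1,3,5,2] (faults so far: 4)
  step 7: ref 5 -> HIT, frames=[1,3,5,2] (faults so far: 4)
  step 8: ref 3 -> HIT, frames=[1,3,5,2] (faults so far: 4)
  step 9: ref 2 -> HIT, frames=[1,3,5,2] (faults so far: 4)
  step 10: ref 4 -> FAULT, evict 1, frames=[4,3,5,2] (faults so far: 5)
  step 11: ref 5 -> HIT, frames=[4,3,5,2] (faults so far: 5)
  step 12: ref 5 -> HIT, frames=[4,3,5,2] (faults so far: 5)
  step 13: ref 1 -> FAULT, evict 3, frames=[4,1,5,2] (faults so far: 6)
  LRU total faults: 6
--- Optimal ---
  step 0: ref 1 -> FAULT, frames=[1,-,-,-] (faults so far: 1)
  step 1: ref 3 -> FAULT, frames=[1,3,-,-] (faults so far: 2)
  step 2: ref 1 -> HIT, frames=[1,3,-,-] (faults so far: 2)
  step 3: ref 3 -> HIT, frames=[1,3,-,-] (faults so far: 2)
  step 4: ref 1 -> HIT, frames=[1,3,-,-] (faults so far: 2)
  step 5: ref 5 -> FAULT, frames=[1,3,5,-] (faults so far: 3)
  step 6: ref 2 -> FAULT, frames=[1,3,5,2] (faults so far: 4)
  step 7: ref 5 -> HIT, frames=[1,3,5,2] (faults so far: 4)
  step 8: ref 3 -> HIT, frames=[1,3,5,2] (faults so far: 4)
  step 9: ref 2 -> HIT, frames=[1,3,5,2] (faults so far: 4)
  step 10: ref 4 -> FAULT, evict 2, frames=[1,3,5,4] (faults so far: 5)
  step 11: ref 5 -> HIT, frames=[1,3,5,4] (faults so far: 5)
  step 12: ref 5 -> HIT, frames=[1,3,5,4] (faults so far: 5)
  step 13: ref 1 -> HIT, frames=[1,3,5,4] (faults so far: 5)
  Optimal total faults: 5

Answer: 6 6 5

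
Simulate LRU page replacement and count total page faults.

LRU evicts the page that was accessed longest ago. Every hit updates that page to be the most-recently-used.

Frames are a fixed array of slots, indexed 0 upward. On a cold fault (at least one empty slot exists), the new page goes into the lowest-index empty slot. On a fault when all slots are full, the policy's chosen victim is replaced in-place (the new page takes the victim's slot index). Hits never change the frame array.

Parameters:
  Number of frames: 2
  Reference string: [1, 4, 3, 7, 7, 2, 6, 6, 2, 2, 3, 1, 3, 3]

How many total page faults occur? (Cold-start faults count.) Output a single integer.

Step 0: ref 1 → FAULT, frames=[1,-]
Step 1: ref 4 → FAULT, frames=[1,4]
Step 2: ref 3 → FAULT (evict 1), frames=[3,4]
Step 3: ref 7 → FAULT (evict 4), frames=[3,7]
Step 4: ref 7 → HIT, frames=[3,7]
Step 5: ref 2 → FAULT (evict 3), frames=[2,7]
Step 6: ref 6 → FAULT (evict 7), frames=[2,6]
Step 7: ref 6 → HIT, frames=[2,6]
Step 8: ref 2 → HIT, frames=[2,6]
Step 9: ref 2 → HIT, frames=[2,6]
Step 10: ref 3 → FAULT (evict 6), frames=[2,3]
Step 11: ref 1 → FAULT (evict 2), frames=[1,3]
Step 12: ref 3 → HIT, frames=[1,3]
Step 13: ref 3 → HIT, frames=[1,3]
Total faults: 8

Answer: 8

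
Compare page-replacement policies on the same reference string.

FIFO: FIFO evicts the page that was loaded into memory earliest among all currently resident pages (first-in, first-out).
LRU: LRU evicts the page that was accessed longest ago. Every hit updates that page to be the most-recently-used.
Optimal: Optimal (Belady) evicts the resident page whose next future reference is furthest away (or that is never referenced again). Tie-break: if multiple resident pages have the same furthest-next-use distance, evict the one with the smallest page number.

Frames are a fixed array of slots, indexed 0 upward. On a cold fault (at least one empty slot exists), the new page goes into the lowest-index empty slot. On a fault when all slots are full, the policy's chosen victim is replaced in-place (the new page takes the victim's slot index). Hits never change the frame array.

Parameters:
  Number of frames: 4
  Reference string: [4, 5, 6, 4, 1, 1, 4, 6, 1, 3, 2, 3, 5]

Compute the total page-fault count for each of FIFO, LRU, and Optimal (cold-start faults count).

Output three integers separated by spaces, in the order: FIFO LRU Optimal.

Answer: 7 7 6

Derivation:
--- FIFO ---
  step 0: ref 4 -> FAULT, frames=[4,-,-,-] (faults so far: 1)
  step 1: ref 5 -> FAULT, frames=[4,5,-,-] (faults so far: 2)
  step 2: ref 6 -> FAULT, frames=[4,5,6,-] (faults so far: 3)
  step 3: ref 4 -> HIT, frames=[4,5,6,-] (faults so far: 3)
  step 4: ref 1 -> FAULT, frames=[4,5,6,1] (faults so far: 4)
  step 5: ref 1 -> HIT, frames=[4,5,6,1] (faults so far: 4)
  step 6: ref 4 -> HIT, frames=[4,5,6,1] (faults so far: 4)
  step 7: ref 6 -> HIT, frames=[4,5,6,1] (faults so far: 4)
  step 8: ref 1 -> HIT, frames=[4,5,6,1] (faults so far: 4)
  step 9: ref 3 -> FAULT, evict 4, frames=[3,5,6,1] (faults so far: 5)
  step 10: ref 2 -> FAULT, evict 5, frames=[3,2,6,1] (faults so far: 6)
  step 11: ref 3 -> HIT, frames=[3,2,6,1] (faults so far: 6)
  step 12: ref 5 -> FAULT, evict 6, frames=[3,2,5,1] (faults so far: 7)
  FIFO total faults: 7
--- LRU ---
  step 0: ref 4 -> FAULT, frames=[4,-,-,-] (faults so far: 1)
  step 1: ref 5 -> FAULT, frames=[4,5,-,-] (faults so far: 2)
  step 2: ref 6 -> FAULT, frames=[4,5,6,-] (faults so far: 3)
  step 3: ref 4 -> HIT, frames=[4,5,6,-] (faults so far: 3)
  step 4: ref 1 -> FAULT, frames=[4,5,6,1] (faults so far: 4)
  step 5: ref 1 -> HIT, frames=[4,5,6,1] (faults so far: 4)
  step 6: ref 4 -> HIT, frames=[4,5,6,1] (faults so far: 4)
  step 7: ref 6 -> HIT, frames=[4,5,6,1] (faults so far: 4)
  step 8: ref 1 -> HIT, frames=[4,5,6,1] (faults so far: 4)
  step 9: ref 3 -> FAULT, evict 5, frames=[4,3,6,1] (faults so far: 5)
  step 10: ref 2 -> FAULT, evict 4, frames=[2,3,6,1] (faults so far: 6)
  step 11: ref 3 -> HIT, frames=[2,3,6,1] (faults so far: 6)
  step 12: ref 5 -> FAULT, evict 6, frames=[2,3,5,1] (faults so far: 7)
  LRU total faults: 7
--- Optimal ---
  step 0: ref 4 -> FAULT, frames=[4,-,-,-] (faults so far: 1)
  step 1: ref 5 -> FAULT, frames=[4,5,-,-] (faults so far: 2)
  step 2: ref 6 -> FAULT, frames=[4,5,6,-] (faults so far: 3)
  step 3: ref 4 -> HIT, frames=[4,5,6,-] (faults so far: 3)
  step 4: ref 1 -> FAULT, frames=[4,5,6,1] (faults so far: 4)
  step 5: ref 1 -> HIT, frames=[4,5,6,1] (faults so far: 4)
  step 6: ref 4 -> HIT, frames=[4,5,6,1] (faults so far: 4)
  step 7: ref 6 -> HIT, frames=[4,5,6,1] (faults so far: 4)
  step 8: ref 1 -> HIT, frames=[4,5,6,1] (faults so far: 4)
  step 9: ref 3 -> FAULT, evict 1, frames=[4,5,6,3] (faults so far: 5)
  step 10: ref 2 -> FAULT, evict 4, frames=[2,5,6,3] (faults so far: 6)
  step 11: ref 3 -> HIT, frames=[2,5,6,3] (faults so far: 6)
  step 12: ref 5 -> HIT, frames=[2,5,6,3] (faults so far: 6)
  Optimal total faults: 6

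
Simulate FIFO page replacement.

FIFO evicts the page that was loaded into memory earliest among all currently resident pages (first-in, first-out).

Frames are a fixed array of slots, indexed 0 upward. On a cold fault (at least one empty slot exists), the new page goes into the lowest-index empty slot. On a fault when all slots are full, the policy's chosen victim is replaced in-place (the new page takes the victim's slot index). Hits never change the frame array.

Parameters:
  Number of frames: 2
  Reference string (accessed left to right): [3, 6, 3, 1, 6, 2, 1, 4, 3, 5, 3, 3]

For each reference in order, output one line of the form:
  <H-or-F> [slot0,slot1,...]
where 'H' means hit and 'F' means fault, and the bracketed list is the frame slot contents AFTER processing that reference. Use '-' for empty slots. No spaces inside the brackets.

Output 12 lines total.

F [3,-]
F [3,6]
H [3,6]
F [1,6]
H [1,6]
F [1,2]
H [1,2]
F [4,2]
F [4,3]
F [5,3]
H [5,3]
H [5,3]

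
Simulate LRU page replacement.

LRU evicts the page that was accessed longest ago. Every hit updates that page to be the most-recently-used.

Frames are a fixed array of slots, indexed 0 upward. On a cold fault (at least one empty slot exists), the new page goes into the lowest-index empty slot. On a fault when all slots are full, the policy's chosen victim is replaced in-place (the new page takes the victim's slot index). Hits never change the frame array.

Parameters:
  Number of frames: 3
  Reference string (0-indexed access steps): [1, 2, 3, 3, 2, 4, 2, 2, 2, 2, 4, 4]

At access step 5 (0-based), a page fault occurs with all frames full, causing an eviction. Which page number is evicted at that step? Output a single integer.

Step 0: ref 1 -> FAULT, frames=[1,-,-]
Step 1: ref 2 -> FAULT, frames=[1,2,-]
Step 2: ref 3 -> FAULT, frames=[1,2,3]
Step 3: ref 3 -> HIT, frames=[1,2,3]
Step 4: ref 2 -> HIT, frames=[1,2,3]
Step 5: ref 4 -> FAULT, evict 1, frames=[4,2,3]
At step 5: evicted page 1

Answer: 1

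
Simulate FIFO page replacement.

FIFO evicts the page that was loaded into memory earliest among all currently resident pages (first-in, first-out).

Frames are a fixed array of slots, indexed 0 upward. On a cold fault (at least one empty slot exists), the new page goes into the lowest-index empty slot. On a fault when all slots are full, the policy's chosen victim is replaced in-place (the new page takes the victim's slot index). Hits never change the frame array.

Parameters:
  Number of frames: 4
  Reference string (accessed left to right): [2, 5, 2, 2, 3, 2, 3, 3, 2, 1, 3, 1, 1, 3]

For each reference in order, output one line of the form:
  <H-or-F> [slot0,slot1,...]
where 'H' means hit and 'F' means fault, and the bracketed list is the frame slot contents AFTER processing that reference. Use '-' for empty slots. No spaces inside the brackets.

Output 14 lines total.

F [2,-,-,-]
F [2,5,-,-]
H [2,5,-,-]
H [2,5,-,-]
F [2,5,3,-]
H [2,5,3,-]
H [2,5,3,-]
H [2,5,3,-]
H [2,5,3,-]
F [2,5,3,1]
H [2,5,3,1]
H [2,5,3,1]
H [2,5,3,1]
H [2,5,3,1]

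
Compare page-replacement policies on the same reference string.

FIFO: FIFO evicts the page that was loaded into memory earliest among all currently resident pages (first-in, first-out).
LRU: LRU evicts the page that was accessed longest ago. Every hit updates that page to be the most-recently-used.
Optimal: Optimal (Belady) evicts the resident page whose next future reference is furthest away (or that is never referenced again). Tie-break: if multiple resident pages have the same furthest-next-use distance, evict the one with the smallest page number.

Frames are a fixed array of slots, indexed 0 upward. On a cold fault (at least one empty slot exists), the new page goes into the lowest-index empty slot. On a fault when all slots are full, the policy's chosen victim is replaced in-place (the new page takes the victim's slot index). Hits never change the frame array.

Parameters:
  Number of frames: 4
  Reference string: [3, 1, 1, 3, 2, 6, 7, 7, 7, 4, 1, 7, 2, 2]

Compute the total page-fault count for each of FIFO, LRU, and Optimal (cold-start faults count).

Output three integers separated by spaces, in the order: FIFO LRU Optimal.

Answer: 8 8 6

Derivation:
--- FIFO ---
  step 0: ref 3 -> FAULT, frames=[3,-,-,-] (faults so far: 1)
  step 1: ref 1 -> FAULT, frames=[3,1,-,-] (faults so far: 2)
  step 2: ref 1 -> HIT, frames=[3,1,-,-] (faults so far: 2)
  step 3: ref 3 -> HIT, frames=[3,1,-,-] (faults so far: 2)
  step 4: ref 2 -> FAULT, frames=[3,1,2,-] (faults so far: 3)
  step 5: ref 6 -> FAULT, frames=[3,1,2,6] (faults so far: 4)
  step 6: ref 7 -> FAULT, evict 3, frames=[7,1,2,6] (faults so far: 5)
  step 7: ref 7 -> HIT, frames=[7,1,2,6] (faults so far: 5)
  step 8: ref 7 -> HIT, frames=[7,1,2,6] (faults so far: 5)
  step 9: ref 4 -> FAULT, evict 1, frames=[7,4,2,6] (faults so far: 6)
  step 10: ref 1 -> FAULT, evict 2, frames=[7,4,1,6] (faults so far: 7)
  step 11: ref 7 -> HIT, frames=[7,4,1,6] (faults so far: 7)
  step 12: ref 2 -> FAULT, evict 6, frames=[7,4,1,2] (faults so far: 8)
  step 13: ref 2 -> HIT, frames=[7,4,1,2] (faults so far: 8)
  FIFO total faults: 8
--- LRU ---
  step 0: ref 3 -> FAULT, frames=[3,-,-,-] (faults so far: 1)
  step 1: ref 1 -> FAULT, frames=[3,1,-,-] (faults so far: 2)
  step 2: ref 1 -> HIT, frames=[3,1,-,-] (faults so far: 2)
  step 3: ref 3 -> HIT, frames=[3,1,-,-] (faults so far: 2)
  step 4: ref 2 -> FAULT, frames=[3,1,2,-] (faults so far: 3)
  step 5: ref 6 -> FAULT, frames=[3,1,2,6] (faults so far: 4)
  step 6: ref 7 -> FAULT, evict 1, frames=[3,7,2,6] (faults so far: 5)
  step 7: ref 7 -> HIT, frames=[3,7,2,6] (faults so far: 5)
  step 8: ref 7 -> HIT, frames=[3,7,2,6] (faults so far: 5)
  step 9: ref 4 -> FAULT, evict 3, frames=[4,7,2,6] (faults so far: 6)
  step 10: ref 1 -> FAULT, evict 2, frames=[4,7,1,6] (faults so far: 7)
  step 11: ref 7 -> HIT, frames=[4,7,1,6] (faults so far: 7)
  step 12: ref 2 -> FAULT, evict 6, frames=[4,7,1,2] (faults so far: 8)
  step 13: ref 2 -> HIT, frames=[4,7,1,2] (faults so far: 8)
  LRU total faults: 8
--- Optimal ---
  step 0: ref 3 -> FAULT, frames=[3,-,-,-] (faults so far: 1)
  step 1: ref 1 -> FAULT, frames=[3,1,-,-] (faults so far: 2)
  step 2: ref 1 -> HIT, frames=[3,1,-,-] (faults so far: 2)
  step 3: ref 3 -> HIT, frames=[3,1,-,-] (faults so far: 2)
  step 4: ref 2 -> FAULT, frames=[3,1,2,-] (faults so far: 3)
  step 5: ref 6 -> FAULT, frames=[3,1,2,6] (faults so far: 4)
  step 6: ref 7 -> FAULT, evict 3, frames=[7,1,2,6] (faults so far: 5)
  step 7: ref 7 -> HIT, frames=[7,1,2,6] (faults so far: 5)
  step 8: ref 7 -> HIT, frames=[7,1,2,6] (faults so far: 5)
  step 9: ref 4 -> FAULT, evict 6, frames=[7,1,2,4] (faults so far: 6)
  step 10: ref 1 -> HIT, frames=[7,1,2,4] (faults so far: 6)
  step 11: ref 7 -> HIT, frames=[7,1,2,4] (faults so far: 6)
  step 12: ref 2 -> HIT, frames=[7,1,2,4] (faults so far: 6)
  step 13: ref 2 -> HIT, frames=[7,1,2,4] (faults so far: 6)
  Optimal total faults: 6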